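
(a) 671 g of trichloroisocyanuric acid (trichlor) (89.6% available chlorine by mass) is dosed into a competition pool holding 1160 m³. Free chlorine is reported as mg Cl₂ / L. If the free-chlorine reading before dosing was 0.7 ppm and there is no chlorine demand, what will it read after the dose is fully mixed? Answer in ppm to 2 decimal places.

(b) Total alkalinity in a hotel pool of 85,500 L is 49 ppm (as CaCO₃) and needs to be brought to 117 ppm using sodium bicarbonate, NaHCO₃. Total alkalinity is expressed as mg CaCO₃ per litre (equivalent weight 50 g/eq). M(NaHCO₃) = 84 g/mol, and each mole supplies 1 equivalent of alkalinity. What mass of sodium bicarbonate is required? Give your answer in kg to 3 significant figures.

(a) Volume: 1160 m³ = 1,160,000 L.
(a) Available chlorine delivered: 671 g × 0.896 = 601.2 g as Cl₂.
(a) Concentration rise: 601.2 g / 1,160,000 L = 0.5183 mg/L = 0.52 ppm.
(a) Final FC: 0.7 + 0.52 = 1.22 ppm.

(b) Alkalinity to add: (117 − 49) = 68 mg/L as CaCO₃ × 85,500 L = 5814 g as CaCO₃.
(b) Equivalents: 5814 g ÷ 50 g/eq = 116.3 eq.
(b) NaHCO₃ supplies 1 eq per mole → 116.3 mol.
(b) Mass: 116.3 mol × 84 g/mol = 9768 g.

(a) 1.22 ppm; (b) 9.77 kg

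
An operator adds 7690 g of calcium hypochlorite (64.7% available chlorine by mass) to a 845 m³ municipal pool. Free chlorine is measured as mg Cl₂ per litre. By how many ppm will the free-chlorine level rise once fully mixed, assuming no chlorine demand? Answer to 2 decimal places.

5.89 ppm

Volume: 845 m³ = 845,000 L.
Available chlorine delivered: 7690 g × 0.647 = 4975 g as Cl₂.
Concentration rise: 4975 g / 845,000 L = 5.888 mg/L = 5.89 ppm.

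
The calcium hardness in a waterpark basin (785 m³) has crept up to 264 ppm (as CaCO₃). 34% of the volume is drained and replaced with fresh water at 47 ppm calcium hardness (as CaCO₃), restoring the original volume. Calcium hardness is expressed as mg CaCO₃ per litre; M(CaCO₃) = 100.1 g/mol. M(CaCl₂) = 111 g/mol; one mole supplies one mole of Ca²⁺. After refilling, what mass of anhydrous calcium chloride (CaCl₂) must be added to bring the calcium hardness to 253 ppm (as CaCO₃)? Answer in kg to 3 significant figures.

54.6 kg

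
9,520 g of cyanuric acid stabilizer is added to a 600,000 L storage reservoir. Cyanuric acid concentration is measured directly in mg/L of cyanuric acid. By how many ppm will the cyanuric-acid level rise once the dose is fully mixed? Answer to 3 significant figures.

Rise: 9,520 g / 600,000 L × 1000 = 15.87 mg/L.

15.9 ppm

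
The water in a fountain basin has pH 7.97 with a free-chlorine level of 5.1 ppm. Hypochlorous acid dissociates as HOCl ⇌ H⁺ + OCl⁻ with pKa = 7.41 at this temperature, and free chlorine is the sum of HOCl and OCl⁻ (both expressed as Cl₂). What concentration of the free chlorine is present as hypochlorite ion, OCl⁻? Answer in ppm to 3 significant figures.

4.00 ppm

[OCl⁻]/[HOCl] = 10^(pH − pKa) = 10^(7.97 − 7.41) = 10^0.56 = 3.631.
Fraction as HOCl = 1 / (1 + 3.631) = 0.2159.
OCl⁻ = (1 − 0.2159) × 5.1 ppm = 3.999 ppm.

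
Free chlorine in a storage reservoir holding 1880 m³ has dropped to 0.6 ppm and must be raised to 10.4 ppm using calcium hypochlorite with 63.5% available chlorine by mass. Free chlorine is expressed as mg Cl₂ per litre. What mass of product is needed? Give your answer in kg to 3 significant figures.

29.0 kg

Volume: 1880 m³ = 1,880,000 L.
Chlorine deficit: 10.4 − 0.6 = 9.8 ppm = 9.8 mg/L as Cl₂.
Cl₂ equivalent needed: 9.8 mg/L × 1,880,000 L = 18,420,000 mg = 18,420 g.
Product at 63.5% available chlorine: 18,420 / 0.635 = 29,010 g.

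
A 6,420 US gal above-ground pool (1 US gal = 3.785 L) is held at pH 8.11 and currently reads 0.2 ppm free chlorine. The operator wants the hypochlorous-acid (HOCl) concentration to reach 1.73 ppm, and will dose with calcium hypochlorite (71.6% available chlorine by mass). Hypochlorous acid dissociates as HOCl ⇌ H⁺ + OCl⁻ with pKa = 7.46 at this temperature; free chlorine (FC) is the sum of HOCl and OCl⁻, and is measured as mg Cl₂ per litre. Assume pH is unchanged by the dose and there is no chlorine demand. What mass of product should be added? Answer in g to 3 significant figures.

Volume: 6,420 US gal × 3.785 L/gal = 24,300 L.
[OCl⁻]/[HOCl] = 10^(pH − pKa) = 10^(8.11 − 7.46) = 4.467; fraction as HOCl = 1/(1 + 4.467) = 0.1829.
Free chlorine required for 1.73 ppm HOCl: 1.73 / 0.1829 = 9.458 ppm.
FC to add: 9.458 − 0.2 = 9.258 mg/L as Cl₂.
Cl₂ equivalent: 9.258 mg/L × 24,300 L = 225 g.
Product at 71.6% available Cl: 225 / 0.716 = 314.2 g.

314 g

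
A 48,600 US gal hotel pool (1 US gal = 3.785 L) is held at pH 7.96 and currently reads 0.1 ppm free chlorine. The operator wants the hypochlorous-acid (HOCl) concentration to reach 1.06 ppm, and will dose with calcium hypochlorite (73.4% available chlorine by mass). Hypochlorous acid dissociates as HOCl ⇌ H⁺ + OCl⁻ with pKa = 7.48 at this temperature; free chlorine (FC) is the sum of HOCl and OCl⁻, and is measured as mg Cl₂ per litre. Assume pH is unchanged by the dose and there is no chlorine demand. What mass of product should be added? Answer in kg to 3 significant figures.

1.04 kg

Volume: 48,600 US gal × 3.785 L/gal = 183,951 L.
[OCl⁻]/[HOCl] = 10^(pH − pKa) = 10^(7.96 − 7.48) = 3.02; fraction as HOCl = 1/(1 + 3.02) = 0.2488.
Free chlorine required for 1.06 ppm HOCl: 1.06 / 0.2488 = 4.261 ppm.
FC to add: 4.261 − 0.1 = 4.161 mg/L as Cl₂.
Cl₂ equivalent: 4.161 mg/L × 183,951 L = 765.4 g.
Product at 73.4% available Cl: 765.4 / 0.734 = 1043 g.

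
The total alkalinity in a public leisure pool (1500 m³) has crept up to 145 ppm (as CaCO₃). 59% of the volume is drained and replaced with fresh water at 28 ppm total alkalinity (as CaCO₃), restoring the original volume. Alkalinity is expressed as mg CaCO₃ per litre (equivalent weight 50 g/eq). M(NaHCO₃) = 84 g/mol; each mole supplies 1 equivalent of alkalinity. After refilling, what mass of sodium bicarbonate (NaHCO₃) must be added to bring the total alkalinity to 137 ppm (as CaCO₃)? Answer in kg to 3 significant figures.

154 kg

Volume: 1500 m³ = 1,500,000 L.
After draining 59% and refilling: 145 × 0.41 + 28 × 0.59 = 75.97 ppm.
Deficit to target: 137 − 75.97 = 61.03 mg/L.
As CaCO₃: 61.03 mg/L × 1,500,000 L = 91,540 g; ÷ 50 g/eq ÷ 1 = 1831 mol NaHCO₃.
Mass: 1831 × 84 = 153,800 g.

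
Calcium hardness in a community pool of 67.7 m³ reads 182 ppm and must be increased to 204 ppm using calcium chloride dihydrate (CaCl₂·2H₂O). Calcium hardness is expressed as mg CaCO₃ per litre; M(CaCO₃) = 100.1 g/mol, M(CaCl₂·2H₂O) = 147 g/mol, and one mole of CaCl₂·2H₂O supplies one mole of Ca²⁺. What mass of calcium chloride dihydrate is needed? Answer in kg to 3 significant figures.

Volume: 67.7 m³ = 67,700 L.
Hardness to add: (204 − 182) = 22 mg/L as CaCO₃ × 67,700 L = 1489 g as CaCO₃.
Moles of Ca²⁺ (1 mol Ca²⁺ ≡ 1 mol CaCO₃): 1489 / 100.1 g/mol = 14.88 mol.
Mass of CaCl₂·2H₂O: 14.88 × 147 = 2187 g.

2.19 kg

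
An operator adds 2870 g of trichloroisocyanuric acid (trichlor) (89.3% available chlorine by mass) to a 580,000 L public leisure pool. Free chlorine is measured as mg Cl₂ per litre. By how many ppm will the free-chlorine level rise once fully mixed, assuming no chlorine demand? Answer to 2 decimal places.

4.42 ppm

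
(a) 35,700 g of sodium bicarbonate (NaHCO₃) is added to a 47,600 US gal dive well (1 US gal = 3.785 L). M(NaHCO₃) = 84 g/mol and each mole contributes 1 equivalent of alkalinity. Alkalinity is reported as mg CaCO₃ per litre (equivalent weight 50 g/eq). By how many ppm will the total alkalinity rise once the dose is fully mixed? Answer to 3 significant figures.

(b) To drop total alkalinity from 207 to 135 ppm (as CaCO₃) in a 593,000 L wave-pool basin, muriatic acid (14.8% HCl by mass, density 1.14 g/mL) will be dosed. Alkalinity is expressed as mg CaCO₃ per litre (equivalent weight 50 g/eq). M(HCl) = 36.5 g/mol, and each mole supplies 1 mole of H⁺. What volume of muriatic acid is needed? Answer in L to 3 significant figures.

(a) 118 ppm; (b) 185 L

(a) Volume: 47,600 US gal × 3.785 L/gal = 180,166 L.
(a) Moles of NaHCO₃: 35,700 g ÷ 84 g/mol = 425 mol → 425 eq of alkalinity.
(a) As CaCO₃: 425 eq × 50 g/eq = 21,250 g.
(a) Rise: 21,250 g / 180,166 L × 1000 = 117.9 mg/L.

(b) Alkalinity to neutralize: (207 − 135) = 72 mg/L as CaCO₃ × 593,000 L = 42,700 g as CaCO₃.
(b) Equivalents of H⁺ required: 42,700 ÷ 50 g/eq = 853.9 eq = 853.9 mol HCl.
(b) Mass of HCl: 853.9 × 36.5 = 31,170 g.
(b) Mass of 14.8% solution: 31,170 / 0.148 = 210,600 g.
(b) Volume: 210,600 g ÷ 1.14 g/mL = 184,700 mL.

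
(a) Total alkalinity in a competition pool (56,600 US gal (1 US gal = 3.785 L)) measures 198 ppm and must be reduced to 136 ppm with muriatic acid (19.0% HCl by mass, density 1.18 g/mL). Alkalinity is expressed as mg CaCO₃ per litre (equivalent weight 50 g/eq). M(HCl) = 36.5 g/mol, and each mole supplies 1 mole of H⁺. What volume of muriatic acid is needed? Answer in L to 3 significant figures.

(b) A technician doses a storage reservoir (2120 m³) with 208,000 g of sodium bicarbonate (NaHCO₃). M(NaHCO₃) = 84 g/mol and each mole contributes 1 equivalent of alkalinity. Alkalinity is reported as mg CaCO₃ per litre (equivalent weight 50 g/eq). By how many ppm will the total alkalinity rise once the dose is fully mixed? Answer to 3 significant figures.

(a) Volume: 56,600 US gal × 3.785 L/gal = 214,231 L.
(a) Alkalinity to neutralize: (198 − 136) = 62 mg/L as CaCO₃ × 214,231 L = 13,280 g as CaCO₃.
(a) Equivalents of H⁺ required: 13,280 ÷ 50 g/eq = 265.6 eq = 265.6 mol HCl.
(a) Mass of HCl: 265.6 × 36.5 = 9696 g.
(a) Mass of 19.0% solution: 9696 / 0.19 = 51,030 g.
(a) Volume: 51,030 g ÷ 1.18 g/mL = 43,250 mL.

(b) Volume: 2120 m³ = 2,120,000 L.
(b) Moles of NaHCO₃: 208,000 g ÷ 84 g/mol = 2476 mol → 2476 eq of alkalinity.
(b) As CaCO₃: 2476 eq × 50 g/eq = 123,800 g.
(b) Rise: 123,800 g / 2,120,000 L × 1000 = 58.4 mg/L.

(a) 43.2 L; (b) 58.4 ppm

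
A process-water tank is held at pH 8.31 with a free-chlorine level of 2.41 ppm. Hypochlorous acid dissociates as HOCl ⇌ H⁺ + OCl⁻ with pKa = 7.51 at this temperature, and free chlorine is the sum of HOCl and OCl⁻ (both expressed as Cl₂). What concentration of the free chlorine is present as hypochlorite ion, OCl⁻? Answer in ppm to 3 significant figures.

2.08 ppm

[OCl⁻]/[HOCl] = 10^(pH − pKa) = 10^(8.31 − 7.51) = 10^0.80 = 6.31.
Fraction as HOCl = 1 / (1 + 6.31) = 0.1368.
OCl⁻ = (1 − 0.1368) × 2.41 ppm = 2.08 ppm.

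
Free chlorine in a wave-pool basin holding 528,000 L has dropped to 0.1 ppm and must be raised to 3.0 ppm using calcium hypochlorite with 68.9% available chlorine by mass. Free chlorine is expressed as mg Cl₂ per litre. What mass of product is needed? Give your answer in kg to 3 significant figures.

Chlorine deficit: 3.0 − 0.1 = 2.9 ppm = 2.9 mg/L as Cl₂.
Cl₂ equivalent needed: 2.9 mg/L × 528,000 L = 1,531,000 mg = 1531 g.
Product at 68.9% available chlorine: 1531 / 0.689 = 2222 g.

2.22 kg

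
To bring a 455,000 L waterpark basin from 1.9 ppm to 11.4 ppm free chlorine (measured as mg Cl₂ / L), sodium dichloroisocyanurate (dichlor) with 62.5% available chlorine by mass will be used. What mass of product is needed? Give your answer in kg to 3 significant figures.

6.92 kg

Chlorine deficit: 11.4 − 1.9 = 9.5 ppm = 9.5 mg/L as Cl₂.
Cl₂ equivalent needed: 9.5 mg/L × 455,000 L = 4,322,000 mg = 4322 g.
Product at 62.5% available chlorine: 4322 / 0.625 = 6916 g.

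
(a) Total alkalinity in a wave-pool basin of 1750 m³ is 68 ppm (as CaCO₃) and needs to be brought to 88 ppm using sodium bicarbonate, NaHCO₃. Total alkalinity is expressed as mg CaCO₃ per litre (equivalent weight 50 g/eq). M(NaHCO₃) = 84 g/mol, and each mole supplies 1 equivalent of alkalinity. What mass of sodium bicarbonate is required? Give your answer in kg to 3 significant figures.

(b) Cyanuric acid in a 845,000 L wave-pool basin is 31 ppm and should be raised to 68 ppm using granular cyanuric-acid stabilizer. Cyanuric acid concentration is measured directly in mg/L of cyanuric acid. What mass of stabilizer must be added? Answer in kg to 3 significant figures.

(a) 58.8 kg; (b) 31.3 kg

(a) Volume: 1750 m³ = 1,750,000 L.
(a) Alkalinity to add: (88 − 68) = 20 mg/L as CaCO₃ × 1,750,000 L = 35,000 g as CaCO₃.
(a) Equivalents: 35,000 g ÷ 50 g/eq = 700 eq.
(a) NaHCO₃ supplies 1 eq per mole → 700 mol.
(a) Mass: 700 mol × 84 g/mol = 58,800 g.

(b) CYA to add: (68 − 31) = 37 mg/L × 845,000 L = 31,260 g cyanuric acid.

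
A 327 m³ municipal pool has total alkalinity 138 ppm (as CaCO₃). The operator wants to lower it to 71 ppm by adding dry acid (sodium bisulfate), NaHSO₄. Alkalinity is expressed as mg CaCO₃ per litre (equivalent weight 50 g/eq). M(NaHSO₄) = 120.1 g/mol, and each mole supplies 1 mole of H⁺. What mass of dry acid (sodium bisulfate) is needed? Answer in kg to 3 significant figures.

Volume: 327 m³ = 327,000 L.
Alkalinity to neutralize: (138 − 71) = 67 mg/L as CaCO₃ × 327,000 L = 21,910 g as CaCO₃.
Equivalents of H⁺ required: 21,910 ÷ 50 g/eq = 438.2 eq = 438.2 mol NaHSO₄.
Mass of NaHSO₄: 438.2 × 120.1 = 52,630 g.

52.6 kg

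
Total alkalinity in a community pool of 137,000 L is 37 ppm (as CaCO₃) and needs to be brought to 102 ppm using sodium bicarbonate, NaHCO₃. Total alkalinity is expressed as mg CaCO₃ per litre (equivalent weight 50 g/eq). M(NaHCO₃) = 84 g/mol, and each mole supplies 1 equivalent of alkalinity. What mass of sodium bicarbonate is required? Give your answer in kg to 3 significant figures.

15.0 kg

Alkalinity to add: (102 − 37) = 65 mg/L as CaCO₃ × 137,000 L = 8905 g as CaCO₃.
Equivalents: 8905 g ÷ 50 g/eq = 178.1 eq.
NaHCO₃ supplies 1 eq per mole → 178.1 mol.
Mass: 178.1 mol × 84 g/mol = 14,960 g.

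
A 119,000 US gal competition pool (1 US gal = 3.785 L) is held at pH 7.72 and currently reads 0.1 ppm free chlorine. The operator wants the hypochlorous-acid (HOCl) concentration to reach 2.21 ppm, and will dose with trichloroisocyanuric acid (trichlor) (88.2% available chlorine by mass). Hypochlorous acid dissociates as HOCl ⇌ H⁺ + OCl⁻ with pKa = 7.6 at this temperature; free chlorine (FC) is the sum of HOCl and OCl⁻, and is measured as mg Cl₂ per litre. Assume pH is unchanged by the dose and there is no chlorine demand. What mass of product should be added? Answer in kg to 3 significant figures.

Volume: 119,000 US gal × 3.785 L/gal = 450,415 L.
[OCl⁻]/[HOCl] = 10^(pH − pKa) = 10^(7.72 − 7.6) = 1.318; fraction as HOCl = 1/(1 + 1.318) = 0.4314.
Free chlorine required for 2.21 ppm HOCl: 2.21 / 0.4314 = 5.123 ppm.
FC to add: 5.123 − 0.1 = 5.023 mg/L as Cl₂.
Cl₂ equivalent: 5.023 mg/L × 450,415 L = 2263 g.
Product at 88.2% available Cl: 2263 / 0.882 = 2565 g.

2.57 kg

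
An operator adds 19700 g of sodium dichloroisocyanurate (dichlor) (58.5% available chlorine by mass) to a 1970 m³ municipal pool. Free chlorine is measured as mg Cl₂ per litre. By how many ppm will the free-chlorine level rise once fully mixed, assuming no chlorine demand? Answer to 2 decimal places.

5.85 ppm

Volume: 1970 m³ = 1,970,000 L.
Available chlorine delivered: 19,700 g × 0.585 = 11,520 g as Cl₂.
Concentration rise: 11,520 g / 1,970,000 L = 5.85 mg/L = 5.85 ppm.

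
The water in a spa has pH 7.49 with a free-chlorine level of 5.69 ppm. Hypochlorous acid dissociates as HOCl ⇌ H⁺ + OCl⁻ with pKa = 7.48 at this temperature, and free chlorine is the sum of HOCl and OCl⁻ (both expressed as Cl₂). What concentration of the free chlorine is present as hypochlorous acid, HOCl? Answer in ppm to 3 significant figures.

2.81 ppm

[OCl⁻]/[HOCl] = 10^(pH − pKa) = 10^(7.49 − 7.48) = 10^0.01 = 1.023.
Fraction as HOCl = 1 / (1 + 1.023) = 0.4942.
HOCl = 0.4942 × 5.69 ppm = 2.812 ppm.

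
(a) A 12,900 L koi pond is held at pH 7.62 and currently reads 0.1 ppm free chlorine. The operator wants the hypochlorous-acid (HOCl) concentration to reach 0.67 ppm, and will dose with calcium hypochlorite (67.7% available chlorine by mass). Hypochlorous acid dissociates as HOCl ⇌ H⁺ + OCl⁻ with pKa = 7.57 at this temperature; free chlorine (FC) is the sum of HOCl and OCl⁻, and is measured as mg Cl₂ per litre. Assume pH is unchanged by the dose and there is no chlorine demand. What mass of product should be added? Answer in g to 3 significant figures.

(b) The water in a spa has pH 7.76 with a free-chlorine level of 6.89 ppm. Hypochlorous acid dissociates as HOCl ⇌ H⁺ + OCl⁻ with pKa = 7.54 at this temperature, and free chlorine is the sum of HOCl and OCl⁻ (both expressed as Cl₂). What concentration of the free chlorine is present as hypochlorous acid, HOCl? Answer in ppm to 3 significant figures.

(a) 25.2 g; (b) 2.59 ppm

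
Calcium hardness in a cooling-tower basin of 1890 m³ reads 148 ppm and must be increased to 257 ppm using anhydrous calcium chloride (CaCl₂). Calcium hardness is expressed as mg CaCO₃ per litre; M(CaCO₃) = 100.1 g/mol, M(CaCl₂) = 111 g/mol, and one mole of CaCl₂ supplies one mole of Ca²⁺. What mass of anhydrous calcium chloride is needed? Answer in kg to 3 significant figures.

Volume: 1890 m³ = 1,890,000 L.
Hardness to add: (257 − 148) = 109 mg/L as CaCO₃ × 1,890,000 L = 206,000 g as CaCO₃.
Moles of Ca²⁺ (1 mol Ca²⁺ ≡ 1 mol CaCO₃): 206,000 / 100.1 g/mol = 2058 mol.
Mass of CaCl₂: 2058 × 111 = 228,400 g.

228 kg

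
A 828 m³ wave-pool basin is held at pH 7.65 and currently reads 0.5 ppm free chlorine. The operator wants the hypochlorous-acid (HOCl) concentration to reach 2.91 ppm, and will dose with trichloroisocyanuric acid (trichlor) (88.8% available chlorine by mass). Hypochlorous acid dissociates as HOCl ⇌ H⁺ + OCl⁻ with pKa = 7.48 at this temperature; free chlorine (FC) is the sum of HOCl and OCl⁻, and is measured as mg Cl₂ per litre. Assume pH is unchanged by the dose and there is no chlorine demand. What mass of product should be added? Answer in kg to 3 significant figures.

6.26 kg

Volume: 828 m³ = 828,000 L.
[OCl⁻]/[HOCl] = 10^(pH − pKa) = 10^(7.65 − 7.48) = 1.479; fraction as HOCl = 1/(1 + 1.479) = 0.4034.
Free chlorine required for 2.91 ppm HOCl: 2.91 / 0.4034 = 7.214 ppm.
FC to add: 7.214 − 0.5 = 6.714 mg/L as Cl₂.
Cl₂ equivalent: 6.714 mg/L × 828,000 L = 5559 g.
Product at 88.8% available Cl: 5559 / 0.888 = 6261 g.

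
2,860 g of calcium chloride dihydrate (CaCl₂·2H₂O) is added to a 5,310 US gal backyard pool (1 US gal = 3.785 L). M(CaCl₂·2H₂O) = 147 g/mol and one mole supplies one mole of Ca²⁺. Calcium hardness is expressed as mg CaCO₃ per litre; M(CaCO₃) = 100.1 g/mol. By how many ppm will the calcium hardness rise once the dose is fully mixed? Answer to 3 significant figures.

Volume: 5,310 US gal × 3.785 L/gal = 20,098 L.
Moles of Ca²⁺: 2,860 g ÷ 147 g/mol = 19.46 mol.
As CaCO₃: 19.46 mol × 100.1 g/mol = 1948 g.
Rise: 1948 g / 20,098 L × 1000 = 96.9 mg/L.

96.9 ppm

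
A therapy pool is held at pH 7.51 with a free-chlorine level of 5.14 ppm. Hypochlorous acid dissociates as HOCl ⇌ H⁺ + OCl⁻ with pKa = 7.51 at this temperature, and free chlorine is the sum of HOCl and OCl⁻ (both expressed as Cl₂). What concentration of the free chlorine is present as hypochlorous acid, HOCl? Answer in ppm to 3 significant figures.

2.57 ppm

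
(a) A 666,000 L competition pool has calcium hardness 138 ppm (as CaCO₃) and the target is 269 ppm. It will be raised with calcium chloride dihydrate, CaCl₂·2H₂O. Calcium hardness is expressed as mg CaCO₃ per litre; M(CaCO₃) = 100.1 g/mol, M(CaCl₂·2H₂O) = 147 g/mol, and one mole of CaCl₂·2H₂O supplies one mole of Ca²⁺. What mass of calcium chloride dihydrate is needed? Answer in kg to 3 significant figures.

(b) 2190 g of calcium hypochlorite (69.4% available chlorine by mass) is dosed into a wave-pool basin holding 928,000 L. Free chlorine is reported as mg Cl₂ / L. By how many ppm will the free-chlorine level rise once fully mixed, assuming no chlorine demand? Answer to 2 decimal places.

(a) Hardness to add: (269 − 138) = 131 mg/L as CaCO₃ × 666,000 L = 87,250 g as CaCO₃.
(a) Moles of Ca²⁺ (1 mol Ca²⁺ ≡ 1 mol CaCO₃): 87,250 / 100.1 g/mol = 871.6 mol.
(a) Mass of CaCl₂·2H₂O: 871.6 × 147 = 128,100 g.

(b) Available chlorine delivered: 2190 g × 0.694 = 1520 g as Cl₂.
(b) Concentration rise: 1520 g / 928,000 L = 1.638 mg/L = 1.64 ppm.

(a) 128 kg; (b) 1.64 ppm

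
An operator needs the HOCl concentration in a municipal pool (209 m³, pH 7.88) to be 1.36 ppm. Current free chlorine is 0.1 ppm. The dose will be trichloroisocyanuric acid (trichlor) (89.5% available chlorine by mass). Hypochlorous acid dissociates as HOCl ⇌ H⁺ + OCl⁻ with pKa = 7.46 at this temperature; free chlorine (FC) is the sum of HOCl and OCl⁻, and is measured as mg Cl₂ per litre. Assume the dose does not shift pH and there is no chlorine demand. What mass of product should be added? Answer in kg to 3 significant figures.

1.13 kg

Volume: 209 m³ = 209,000 L.
[OCl⁻]/[HOCl] = 10^(pH − pKa) = 10^(7.88 − 7.46) = 2.63; fraction as HOCl = 1/(1 + 2.63) = 0.2755.
Free chlorine required for 1.36 ppm HOCl: 1.36 / 0.2755 = 4.937 ppm.
FC to add: 4.937 − 0.1 = 4.837 mg/L as Cl₂.
Cl₂ equivalent: 4.837 mg/L × 209,000 L = 1011 g.
Product at 89.5% available Cl: 1011 / 0.895 = 1130 g.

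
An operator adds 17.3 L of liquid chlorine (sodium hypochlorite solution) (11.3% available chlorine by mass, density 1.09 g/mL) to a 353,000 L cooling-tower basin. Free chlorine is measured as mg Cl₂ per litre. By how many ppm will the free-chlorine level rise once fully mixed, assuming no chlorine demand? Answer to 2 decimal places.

Mass of solution: 17.3 L × 1000 mL/L × 1.09 g/mL = 18,860 g.
Available chlorine delivered: 18,860 g × 0.113 = 2131 g as Cl₂.
Concentration rise: 2131 g / 353,000 L = 6.036 mg/L = 6.04 ppm.

6.04 ppm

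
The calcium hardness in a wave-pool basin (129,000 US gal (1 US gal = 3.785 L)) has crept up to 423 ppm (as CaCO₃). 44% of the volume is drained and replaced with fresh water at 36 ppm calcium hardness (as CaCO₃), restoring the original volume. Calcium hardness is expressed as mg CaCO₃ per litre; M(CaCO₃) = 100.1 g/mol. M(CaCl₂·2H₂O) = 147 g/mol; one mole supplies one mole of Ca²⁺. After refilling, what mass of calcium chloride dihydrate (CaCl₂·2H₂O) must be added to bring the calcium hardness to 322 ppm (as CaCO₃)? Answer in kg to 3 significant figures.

49.7 kg

Volume: 129,000 US gal × 3.785 L/gal = 488,265 L.
After draining 44% and refilling: 423 × 0.56 + 36 × 0.44 = 252.72 ppm.
Deficit to target: 322 − 252.72 = 69.28 mg/L.
As CaCO₃: 69.28 mg/L × 488,265 L = 33,830 g; ÷ 100.1 = 337.9 mol Ca²⁺.
Mass: 337.9 × 147 = 49,680 g.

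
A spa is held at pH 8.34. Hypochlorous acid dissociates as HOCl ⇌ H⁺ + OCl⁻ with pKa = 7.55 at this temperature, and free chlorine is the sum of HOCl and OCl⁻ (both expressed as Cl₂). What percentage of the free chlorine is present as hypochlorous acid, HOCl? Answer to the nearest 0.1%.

[OCl⁻]/[HOCl] = 10^(pH − pKa) = 10^(8.34 − 7.55) = 10^0.79 = 6.166.
Fraction as HOCl = 1 / (1 + 6.166) = 0.1395.

14.0%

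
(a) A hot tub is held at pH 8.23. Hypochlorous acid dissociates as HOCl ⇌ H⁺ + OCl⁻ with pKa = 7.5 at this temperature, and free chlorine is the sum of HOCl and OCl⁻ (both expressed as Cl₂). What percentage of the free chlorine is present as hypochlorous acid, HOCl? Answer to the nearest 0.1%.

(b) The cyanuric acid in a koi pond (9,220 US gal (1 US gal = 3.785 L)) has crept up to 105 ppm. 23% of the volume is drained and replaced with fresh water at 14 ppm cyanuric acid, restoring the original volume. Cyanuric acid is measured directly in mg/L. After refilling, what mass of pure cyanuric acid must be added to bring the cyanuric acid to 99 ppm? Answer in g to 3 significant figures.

(a) [OCl⁻]/[HOCl] = 10^(pH − pKa) = 10^(8.23 − 7.5) = 10^0.73 = 5.37.
(a) Fraction as HOCl = 1 / (1 + 5.37) = 0.157.

(b) Volume: 9,220 US gal × 3.785 L/gal = 34,898 L.
(b) After draining 23% and refilling: 105 × 0.77 + 14 × 0.23 = 84.07 ppm.
(b) Deficit to target: 99 − 84.07 = 14.93 mg/L.
(b) Mass: 14.93 mg/L × 34,898 L = 521 g cyanuric acid.

(a) 15.7%; (b) 521 g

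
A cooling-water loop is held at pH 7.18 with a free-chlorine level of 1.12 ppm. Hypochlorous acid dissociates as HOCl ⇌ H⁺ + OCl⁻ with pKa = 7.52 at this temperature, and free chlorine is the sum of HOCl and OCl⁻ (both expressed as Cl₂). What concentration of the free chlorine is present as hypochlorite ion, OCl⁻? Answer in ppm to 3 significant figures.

[OCl⁻]/[HOCl] = 10^(pH − pKa) = 10^(7.18 − 7.52) = 10^-0.34 = 0.4571.
Fraction as HOCl = 1 / (1 + 0.4571) = 0.6863.
OCl⁻ = (1 − 0.6863) × 1.12 ppm = 0.3513 ppm.

0.351 ppm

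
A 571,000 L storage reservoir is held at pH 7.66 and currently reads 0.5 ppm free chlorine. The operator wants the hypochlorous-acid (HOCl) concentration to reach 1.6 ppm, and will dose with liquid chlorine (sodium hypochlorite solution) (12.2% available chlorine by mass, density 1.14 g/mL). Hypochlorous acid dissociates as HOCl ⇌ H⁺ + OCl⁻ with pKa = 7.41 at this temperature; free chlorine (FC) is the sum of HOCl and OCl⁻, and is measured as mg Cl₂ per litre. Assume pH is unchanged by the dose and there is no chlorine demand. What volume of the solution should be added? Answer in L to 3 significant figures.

[OCl⁻]/[HOCl] = 10^(pH − pKa) = 10^(7.66 − 7.41) = 1.778; fraction as HOCl = 1/(1 + 1.778) = 0.3599.
Free chlorine required for 1.6 ppm HOCl: 1.6 / 0.3599 = 4.445 ppm.
FC to add: 4.445 − 0.5 = 3.945 mg/L as Cl₂.
Cl₂ equivalent: 3.945 mg/L × 571,000 L = 2253 g.
Product at 12.2% available Cl: 2253 / 0.122 = 18,470 g.
Volume: 18,470 g ÷ 1.14 g/mL = 16,200 mL.

16.2 L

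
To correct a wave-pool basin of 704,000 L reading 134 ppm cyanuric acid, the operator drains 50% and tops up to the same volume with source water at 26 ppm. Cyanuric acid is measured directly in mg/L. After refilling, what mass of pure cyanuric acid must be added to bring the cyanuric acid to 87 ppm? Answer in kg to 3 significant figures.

4.93 kg

After draining 50% and refilling: 134 × 0.50 + 26 × 0.50 = 80 ppm.
Deficit to target: 87 − 80 = 7 mg/L.
Mass: 7 mg/L × 704,000 L = 4928 g cyanuric acid.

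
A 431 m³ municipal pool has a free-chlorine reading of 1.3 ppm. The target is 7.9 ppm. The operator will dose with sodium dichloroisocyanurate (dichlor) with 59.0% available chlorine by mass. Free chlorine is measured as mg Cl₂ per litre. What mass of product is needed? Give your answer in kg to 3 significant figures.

Volume: 431 m³ = 431,000 L.
Chlorine deficit: 7.9 − 1.3 = 6.6 ppm = 6.6 mg/L as Cl₂.
Cl₂ equivalent needed: 6.6 mg/L × 431,000 L = 2,845,000 mg = 2845 g.
Product at 59.0% available chlorine: 2845 / 0.59 = 4821 g.

4.82 kg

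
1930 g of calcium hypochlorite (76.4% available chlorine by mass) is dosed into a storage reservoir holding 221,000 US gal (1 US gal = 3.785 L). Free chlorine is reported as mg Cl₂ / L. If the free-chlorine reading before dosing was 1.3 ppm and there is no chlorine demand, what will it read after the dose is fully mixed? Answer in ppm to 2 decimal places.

Volume: 221,000 US gal × 3.785 L/gal = 836,485 L.
Available chlorine delivered: 1930 g × 0.764 = 1475 g as Cl₂.
Concentration rise: 1475 g / 836,485 L = 1.763 mg/L = 1.76 ppm.
Final FC: 1.3 + 1.76 = 3.06 ppm.

3.06 ppm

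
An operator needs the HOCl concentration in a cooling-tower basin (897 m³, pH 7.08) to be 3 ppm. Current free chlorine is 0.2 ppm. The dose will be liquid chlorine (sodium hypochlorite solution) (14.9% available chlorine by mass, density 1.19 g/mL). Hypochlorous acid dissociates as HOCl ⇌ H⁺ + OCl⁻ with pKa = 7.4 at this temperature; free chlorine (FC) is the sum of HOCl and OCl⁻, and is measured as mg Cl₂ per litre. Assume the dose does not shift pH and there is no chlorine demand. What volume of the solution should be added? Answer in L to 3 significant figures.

21.4 L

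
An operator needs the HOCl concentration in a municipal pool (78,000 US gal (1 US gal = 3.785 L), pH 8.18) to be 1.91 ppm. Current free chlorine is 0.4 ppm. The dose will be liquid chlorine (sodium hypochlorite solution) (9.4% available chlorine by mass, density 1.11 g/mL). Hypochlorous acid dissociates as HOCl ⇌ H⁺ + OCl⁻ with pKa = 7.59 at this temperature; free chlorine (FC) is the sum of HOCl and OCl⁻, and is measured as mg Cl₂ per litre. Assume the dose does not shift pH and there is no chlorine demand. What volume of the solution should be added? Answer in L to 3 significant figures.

Volume: 78,000 US gal × 3.785 L/gal = 295,230 L.
[OCl⁻]/[HOCl] = 10^(pH − pKa) = 10^(8.18 − 7.59) = 3.89; fraction as HOCl = 1/(1 + 3.89) = 0.2045.
Free chlorine required for 1.91 ppm HOCl: 1.91 / 0.2045 = 9.341 ppm.
FC to add: 9.341 − 0.4 = 8.941 mg/L as Cl₂.
Cl₂ equivalent: 8.941 mg/L × 295,230 L = 2640 g.
Product at 9.4% available Cl: 2640 / 0.094 = 28,080 g.
Volume: 28,080 g ÷ 1.11 g/mL = 25,300 mL.

25.3 L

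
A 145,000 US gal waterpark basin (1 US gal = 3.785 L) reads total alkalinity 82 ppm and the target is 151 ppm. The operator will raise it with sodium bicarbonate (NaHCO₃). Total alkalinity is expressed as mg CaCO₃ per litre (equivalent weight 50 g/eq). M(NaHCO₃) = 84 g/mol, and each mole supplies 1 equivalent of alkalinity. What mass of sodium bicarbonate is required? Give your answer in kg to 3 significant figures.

Volume: 145,000 US gal × 3.785 L/gal = 548,825 L.
Alkalinity to add: (151 − 82) = 69 mg/L as CaCO₃ × 548,825 L = 37,870 g as CaCO₃.
Equivalents: 37,870 g ÷ 50 g/eq = 757.4 eq.
NaHCO₃ supplies 1 eq per mole → 757.4 mol.
Mass: 757.4 mol × 84 g/mol = 63,620 g.

63.6 kg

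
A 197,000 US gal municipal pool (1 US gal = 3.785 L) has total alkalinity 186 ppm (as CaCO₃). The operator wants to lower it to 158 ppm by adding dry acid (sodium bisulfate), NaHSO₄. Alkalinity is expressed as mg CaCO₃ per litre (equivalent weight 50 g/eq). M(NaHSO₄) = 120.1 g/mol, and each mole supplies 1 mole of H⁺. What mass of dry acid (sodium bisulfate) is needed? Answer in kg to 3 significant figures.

Volume: 197,000 US gal × 3.785 L/gal = 745,645 L.
Alkalinity to neutralize: (186 − 158) = 28 mg/L as CaCO₃ × 745,645 L = 20,880 g as CaCO₃.
Equivalents of H⁺ required: 20,880 ÷ 50 g/eq = 417.6 eq = 417.6 mol NaHSO₄.
Mass of NaHSO₄: 417.6 × 120.1 = 50,150 g.

50.1 kg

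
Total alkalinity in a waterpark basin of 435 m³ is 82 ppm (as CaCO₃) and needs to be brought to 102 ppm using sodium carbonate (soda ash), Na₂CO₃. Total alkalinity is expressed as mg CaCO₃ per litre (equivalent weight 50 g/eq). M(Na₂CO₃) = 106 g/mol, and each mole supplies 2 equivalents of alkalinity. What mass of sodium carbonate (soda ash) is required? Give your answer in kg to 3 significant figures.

9.22 kg

Volume: 435 m³ = 435,000 L.
Alkalinity to add: (102 − 82) = 20 mg/L as CaCO₃ × 435,000 L = 8700 g as CaCO₃.
Equivalents: 8700 g ÷ 50 g/eq = 174 eq.
Each mole of Na₂CO₃ supplies 2 eq, so 174 / 2 = 87 mol.
Mass: 87 mol × 106 g/mol = 9222 g.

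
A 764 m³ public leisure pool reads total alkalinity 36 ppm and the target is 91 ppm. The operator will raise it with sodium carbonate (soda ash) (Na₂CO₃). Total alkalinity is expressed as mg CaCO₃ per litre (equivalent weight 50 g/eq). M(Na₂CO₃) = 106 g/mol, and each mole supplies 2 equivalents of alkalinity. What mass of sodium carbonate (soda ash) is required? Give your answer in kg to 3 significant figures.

Volume: 764 m³ = 764,000 L.
Alkalinity to add: (91 − 36) = 55 mg/L as CaCO₃ × 764,000 L = 42,020 g as CaCO₃.
Equivalents: 42,020 g ÷ 50 g/eq = 840.4 eq.
Each mole of Na₂CO₃ supplies 2 eq, so 840.4 / 2 = 420.2 mol.
Mass: 420.2 mol × 106 g/mol = 44,540 g.

44.5 kg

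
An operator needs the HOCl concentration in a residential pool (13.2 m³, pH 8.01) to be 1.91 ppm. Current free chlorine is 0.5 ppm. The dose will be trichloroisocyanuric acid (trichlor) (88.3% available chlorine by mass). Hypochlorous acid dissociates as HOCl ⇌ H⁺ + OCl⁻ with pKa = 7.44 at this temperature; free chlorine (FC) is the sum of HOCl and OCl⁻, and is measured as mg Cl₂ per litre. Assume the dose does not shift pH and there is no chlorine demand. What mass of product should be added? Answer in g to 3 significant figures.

127 g

Volume: 13.2 m³ = 13,200 L.
[OCl⁻]/[HOCl] = 10^(pH − pKa) = 10^(8.01 − 7.44) = 3.715; fraction as HOCl = 1/(1 + 3.715) = 0.2121.
Free chlorine required for 1.91 ppm HOCl: 1.91 / 0.2121 = 9.006 ppm.
FC to add: 9.006 − 0.5 = 8.506 mg/L as Cl₂.
Cl₂ equivalent: 8.506 mg/L × 13,200 L = 112.3 g.
Product at 88.3% available Cl: 112.3 / 0.883 = 127.2 g.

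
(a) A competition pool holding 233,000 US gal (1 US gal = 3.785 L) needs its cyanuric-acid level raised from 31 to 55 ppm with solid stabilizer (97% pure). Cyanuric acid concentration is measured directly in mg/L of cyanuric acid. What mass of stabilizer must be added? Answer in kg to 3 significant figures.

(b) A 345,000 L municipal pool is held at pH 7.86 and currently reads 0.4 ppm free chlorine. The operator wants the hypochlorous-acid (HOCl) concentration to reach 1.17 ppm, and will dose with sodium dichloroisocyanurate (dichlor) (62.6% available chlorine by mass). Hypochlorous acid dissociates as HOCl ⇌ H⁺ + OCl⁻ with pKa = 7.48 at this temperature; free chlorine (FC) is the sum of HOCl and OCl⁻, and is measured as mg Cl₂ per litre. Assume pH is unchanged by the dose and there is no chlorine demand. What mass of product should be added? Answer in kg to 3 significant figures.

(a) Volume: 233,000 US gal × 3.785 L/gal = 881,905 L.
(a) CYA to add: (55 − 31) = 24 mg/L × 881,905 L = 21,170 g cyanuric acid.
(a) At 97% purity: 21,170 / 0.97 = 21,820 g product.

(b) [OCl⁻]/[HOCl] = 10^(pH − pKa) = 10^(7.86 − 7.48) = 2.399; fraction as HOCl = 1/(1 + 2.399) = 0.2942.
(b) Free chlorine required for 1.17 ppm HOCl: 1.17 / 0.2942 = 3.977 ppm.
(b) FC to add: 3.977 − 0.4 = 3.577 mg/L as Cl₂.
(b) Cl₂ equivalent: 3.577 mg/L × 345,000 L = 1234 g.
(b) Product at 62.6% available Cl: 1234 / 0.626 = 1971 g.

(a) 21.8 kg; (b) 1.97 kg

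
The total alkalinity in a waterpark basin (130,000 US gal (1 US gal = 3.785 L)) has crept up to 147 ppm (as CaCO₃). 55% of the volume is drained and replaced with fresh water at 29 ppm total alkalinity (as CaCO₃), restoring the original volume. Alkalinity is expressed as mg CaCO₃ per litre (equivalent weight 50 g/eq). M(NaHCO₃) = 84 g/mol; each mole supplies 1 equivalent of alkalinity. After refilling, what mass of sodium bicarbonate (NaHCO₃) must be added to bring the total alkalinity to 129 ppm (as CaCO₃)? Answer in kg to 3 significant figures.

Volume: 130,000 US gal × 3.785 L/gal = 492,050 L.
After draining 55% and refilling: 147 × 0.45 + 29 × 0.55 = 82.1 ppm.
Deficit to target: 129 − 82.1 = 46.9 mg/L.
As CaCO₃: 46.9 mg/L × 492,050 L = 23,080 g; ÷ 50 g/eq ÷ 1 = 461.5 mol NaHCO₃.
Mass: 461.5 × 84 = 38,770 g.

38.8 kg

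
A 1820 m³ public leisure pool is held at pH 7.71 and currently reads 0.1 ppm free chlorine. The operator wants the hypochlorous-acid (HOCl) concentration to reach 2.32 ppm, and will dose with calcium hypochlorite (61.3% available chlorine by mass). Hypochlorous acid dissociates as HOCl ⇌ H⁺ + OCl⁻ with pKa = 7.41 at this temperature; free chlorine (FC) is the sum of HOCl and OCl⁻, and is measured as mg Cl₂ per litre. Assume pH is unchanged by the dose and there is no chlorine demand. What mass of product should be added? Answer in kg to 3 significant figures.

20.3 kg

Volume: 1820 m³ = 1,820,000 L.
[OCl⁻]/[HOCl] = 10^(pH − pKa) = 10^(7.71 − 7.41) = 1.995; fraction as HOCl = 1/(1 + 1.995) = 0.3339.
Free chlorine required for 2.32 ppm HOCl: 2.32 / 0.3339 = 6.949 ppm.
FC to add: 6.949 − 0.1 = 6.849 mg/L as Cl₂.
Cl₂ equivalent: 6.849 mg/L × 1,820,000 L = 12,470 g.
Product at 61.3% available Cl: 12,470 / 0.613 = 20,330 g.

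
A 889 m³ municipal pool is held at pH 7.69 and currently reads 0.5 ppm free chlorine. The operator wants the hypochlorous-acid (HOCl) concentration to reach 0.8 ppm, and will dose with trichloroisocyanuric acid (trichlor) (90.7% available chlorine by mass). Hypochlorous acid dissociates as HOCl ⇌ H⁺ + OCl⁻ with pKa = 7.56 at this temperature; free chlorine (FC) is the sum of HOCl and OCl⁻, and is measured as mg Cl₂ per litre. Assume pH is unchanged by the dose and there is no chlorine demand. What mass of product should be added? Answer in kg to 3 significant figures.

1.35 kg

Volume: 889 m³ = 889,000 L.
[OCl⁻]/[HOCl] = 10^(pH − pKa) = 10^(7.69 − 7.56) = 1.349; fraction as HOCl = 1/(1 + 1.349) = 0.4257.
Free chlorine required for 0.8 ppm HOCl: 0.8 / 0.4257 = 1.879 ppm.
FC to add: 1.879 − 0.5 = 1.379 mg/L as Cl₂.
Cl₂ equivalent: 1.379 mg/L × 889,000 L = 1226 g.
Product at 90.7% available Cl: 1226 / 0.907 = 1352 g.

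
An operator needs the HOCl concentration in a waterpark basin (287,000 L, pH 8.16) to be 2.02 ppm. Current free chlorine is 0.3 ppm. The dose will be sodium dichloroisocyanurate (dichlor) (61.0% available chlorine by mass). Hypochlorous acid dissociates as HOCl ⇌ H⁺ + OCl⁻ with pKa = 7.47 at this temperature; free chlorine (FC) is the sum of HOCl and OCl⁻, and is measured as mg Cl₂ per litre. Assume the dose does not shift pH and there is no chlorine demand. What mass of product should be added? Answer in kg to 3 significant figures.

[OCl⁻]/[HOCl] = 10^(pH − pKa) = 10^(8.16 − 7.47) = 4.898; fraction as HOCl = 1/(1 + 4.898) = 0.1696.
Free chlorine required for 2.02 ppm HOCl: 2.02 / 0.1696 = 11.91 ppm.
FC to add: 11.91 − 0.3 = 11.61 mg/L as Cl₂.
Cl₂ equivalent: 11.61 mg/L × 287,000 L = 3333 g.
Product at 61.0% available Cl: 3333 / 0.61 = 5464 g.

5.46 kg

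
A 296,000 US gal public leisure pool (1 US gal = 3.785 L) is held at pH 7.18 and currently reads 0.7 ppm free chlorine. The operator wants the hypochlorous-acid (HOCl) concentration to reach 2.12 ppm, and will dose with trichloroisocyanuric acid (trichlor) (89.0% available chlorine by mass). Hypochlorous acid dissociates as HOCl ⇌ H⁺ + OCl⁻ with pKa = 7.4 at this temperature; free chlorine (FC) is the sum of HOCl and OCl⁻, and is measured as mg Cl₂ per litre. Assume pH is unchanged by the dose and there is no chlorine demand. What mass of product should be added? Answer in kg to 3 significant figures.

3.40 kg

Volume: 296,000 US gal × 3.785 L/gal = 1,120,360 L.
[OCl⁻]/[HOCl] = 10^(pH − pKa) = 10^(7.18 − 7.4) = 0.6026; fraction as HOCl = 1/(1 + 0.6026) = 0.624.
Free chlorine required for 2.12 ppm HOCl: 2.12 / 0.624 = 3.397 ppm.
FC to add: 3.397 − 0.7 = 2.697 mg/L as Cl₂.
Cl₂ equivalent: 2.697 mg/L × 1,120,360 L = 3022 g.
Product at 89.0% available Cl: 3022 / 0.89 = 3396 g.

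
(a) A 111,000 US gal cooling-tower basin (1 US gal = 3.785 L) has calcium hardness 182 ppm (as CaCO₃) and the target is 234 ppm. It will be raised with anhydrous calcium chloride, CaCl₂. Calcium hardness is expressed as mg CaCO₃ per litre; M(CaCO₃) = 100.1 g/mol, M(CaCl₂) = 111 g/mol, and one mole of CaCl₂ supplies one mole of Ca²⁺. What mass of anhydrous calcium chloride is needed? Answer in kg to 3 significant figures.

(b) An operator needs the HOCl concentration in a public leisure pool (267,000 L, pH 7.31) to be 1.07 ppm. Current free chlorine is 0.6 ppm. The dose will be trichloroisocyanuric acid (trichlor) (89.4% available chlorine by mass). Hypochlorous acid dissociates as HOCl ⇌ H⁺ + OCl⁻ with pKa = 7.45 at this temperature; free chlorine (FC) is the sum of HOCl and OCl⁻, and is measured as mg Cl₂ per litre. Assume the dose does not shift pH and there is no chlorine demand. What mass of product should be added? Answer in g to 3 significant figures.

(a) Volume: 111,000 US gal × 3.785 L/gal = 420,135 L.
(a) Hardness to add: (234 − 182) = 52 mg/L as CaCO₃ × 420,135 L = 21,850 g as CaCO₃.
(a) Moles of Ca²⁺ (1 mol Ca²⁺ ≡ 1 mol CaCO₃): 21,850 / 100.1 g/mol = 218.3 mol.
(a) Mass of CaCl₂: 218.3 × 111 = 24,230 g.

(b) [OCl⁻]/[HOCl] = 10^(pH − pKa) = 10^(7.31 − 7.45) = 0.7244; fraction as HOCl = 1/(1 + 0.7244) = 0.5799.
(b) Free chlorine required for 1.07 ppm HOCl: 1.07 / 0.5799 = 1.845 ppm.
(b) FC to add: 1.845 − 0.6 = 1.245 mg/L as Cl₂.
(b) Cl₂ equivalent: 1.245 mg/L × 267,000 L = 332.5 g.
(b) Product at 89.4% available Cl: 332.5 / 0.894 = 371.9 g.

(a) 24.2 kg; (b) 372 g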